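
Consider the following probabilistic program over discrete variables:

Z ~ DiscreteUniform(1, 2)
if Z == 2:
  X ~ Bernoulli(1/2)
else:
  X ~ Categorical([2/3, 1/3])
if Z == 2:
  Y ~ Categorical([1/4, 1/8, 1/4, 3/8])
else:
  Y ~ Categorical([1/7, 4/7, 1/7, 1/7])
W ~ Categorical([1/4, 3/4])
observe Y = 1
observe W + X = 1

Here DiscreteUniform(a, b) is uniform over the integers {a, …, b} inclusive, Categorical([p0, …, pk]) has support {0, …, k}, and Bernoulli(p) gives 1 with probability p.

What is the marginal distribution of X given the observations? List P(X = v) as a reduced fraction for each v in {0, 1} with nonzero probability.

P(X=0) = 447/532, P(X=1) = 85/532

Enumerate traces; 4 have nonzero weight after conditioning:
  (Z=1, X=0, Y=1, W=1) weight 1/7
  (Z=1, X=1, Y=1, W=0) weight 1/42
  (Z=2, X=0, Y=1, W=1) weight 3/128
  (Z=2, X=1, Y=1, W=0) weight 1/128
Group by X:
  weight(X=0) = 149/896
  weight(X=1) = 85/2688
Total weight = 149/896 + 85/2688 = 19/96
P(X=0 | obs) = 149/896 / 19/96 = 447/532
P(X=1 | obs) = 85/2688 / 19/96 = 85/532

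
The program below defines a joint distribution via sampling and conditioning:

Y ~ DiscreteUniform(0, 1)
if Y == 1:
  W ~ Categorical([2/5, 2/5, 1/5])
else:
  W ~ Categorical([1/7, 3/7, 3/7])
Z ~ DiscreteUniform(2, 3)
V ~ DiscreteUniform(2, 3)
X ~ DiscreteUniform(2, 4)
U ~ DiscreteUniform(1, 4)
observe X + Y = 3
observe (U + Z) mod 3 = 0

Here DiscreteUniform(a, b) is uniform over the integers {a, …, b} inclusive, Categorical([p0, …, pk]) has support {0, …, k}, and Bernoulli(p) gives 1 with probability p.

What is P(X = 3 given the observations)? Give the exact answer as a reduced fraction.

Enumerate traces; 36 have nonzero weight after conditioning:
  (Y=0, W=0, Z=2, V=2, X=3, U=1) weight 1/672
  (Y=0, W=0, Z=2, V=2, X=3, U=4) weight 1/672
  (Y=0, W=0, Z=2, V=3, X=3, U=1) weight 1/672
  (Y=0, W=0, Z=2, V=3, X=3, U=4) weight 1/672
  (Y=0, W=0, Z=3, V=2, X=3, U=3) weight 1/672
  (Y=0, W=0, Z=3, V=3, X=3, U=3) weight 1/672
  (Y=0, W=1, Z=2, V=2, X=3, U=1) weight 1/224
  (Y=0, W=1, Z=2, V=2, X=3, U=4) weight 1/224
  (Y=1, W=0, Z=2, V=2, X=2, U=1) weight 1/240
  … 27 more
Group by X:
  weight(X=2) = 1/16
  weight(X=3) = 1/16
Total weight = 1/16 + 1/16 = 1/8
P(X=2 | obs) = 1/16 / 1/8 = 1/2
P(X=3 | obs) = 1/16 / 1/8 = 1/2

P(X = 3 | obs) = 1/2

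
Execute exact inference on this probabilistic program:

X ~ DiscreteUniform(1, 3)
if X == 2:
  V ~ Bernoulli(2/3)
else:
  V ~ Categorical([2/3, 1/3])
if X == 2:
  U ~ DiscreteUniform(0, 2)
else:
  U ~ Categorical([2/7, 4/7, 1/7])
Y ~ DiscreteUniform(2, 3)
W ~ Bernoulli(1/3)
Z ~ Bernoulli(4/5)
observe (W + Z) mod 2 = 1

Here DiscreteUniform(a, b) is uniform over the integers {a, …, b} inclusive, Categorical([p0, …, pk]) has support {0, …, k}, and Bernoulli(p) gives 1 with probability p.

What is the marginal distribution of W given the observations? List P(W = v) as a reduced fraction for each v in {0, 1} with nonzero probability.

Enumerate traces; 72 have nonzero weight after conditioning:
  (X=1, V=0, U=0, Y=2, W=0, Z=1) weight 16/945
  (X=1, V=0, U=0, Y=2, W=1, Z=0) weight 2/945
  (X=1, V=0, U=0, Y=3, W=0, Z=1) weight 16/945
  (X=1, V=0, U=0, Y=3, W=1, Z=0) weight 2/945
  (X=1, V=0, U=1, Y=2, W=0, Z=1) weight 32/945
  (X=1, V=0, U=1, Y=2, W=1, Z=0) weight 4/945
  (X=1, V=0, U=1, Y=3, W=0, Z=1) weight 32/945
  (X=1, V=0, U=1, Y=3, W=1, Z=0) weight 4/945
  … 64 more
Group by W:
  weight(W=0) = 8/15
  weight(W=1) = 1/15
Total weight = 8/15 + 1/15 = 3/5
P(W=0 | obs) = 8/15 / 3/5 = 8/9
P(W=1 | obs) = 1/15 / 3/5 = 1/9

P(W=0) = 8/9, P(W=1) = 1/9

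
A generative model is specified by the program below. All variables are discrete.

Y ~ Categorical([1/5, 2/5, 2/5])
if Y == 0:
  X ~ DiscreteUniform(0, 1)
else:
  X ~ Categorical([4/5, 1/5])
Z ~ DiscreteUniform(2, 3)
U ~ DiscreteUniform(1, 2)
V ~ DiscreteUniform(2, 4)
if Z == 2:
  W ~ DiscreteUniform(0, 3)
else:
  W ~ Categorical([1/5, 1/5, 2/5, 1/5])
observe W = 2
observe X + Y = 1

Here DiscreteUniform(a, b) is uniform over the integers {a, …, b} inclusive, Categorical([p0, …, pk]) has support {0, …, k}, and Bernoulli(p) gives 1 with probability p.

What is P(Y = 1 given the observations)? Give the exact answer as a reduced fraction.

P(Y = 1 | obs) = 16/21

Enumerate traces; 24 have nonzero weight after conditioning:
  (Y=0, X=1, Z=2, U=1, V=2, W=2) weight 1/480
  (Y=0, X=1, Z=2, U=1, V=3, W=2) weight 1/480
  (Y=0, X=1, Z=2, U=1, V=4, W=2) weight 1/480
  (Y=0, X=1, Z=2, U=2, V=2, W=2) weight 1/480
  (Y=0, X=1, Z=2, U=2, V=3, W=2) weight 1/480
  (Y=0, X=1, Z=2, U=2, V=4, W=2) weight 1/480
  (Y=0, X=1, Z=3, U=1, V=2, W=2) weight 1/300
  (Y=0, X=1, Z=3, U=1, V=3, W=2) weight 1/300
  (Y=1, X=0, Z=2, U=1, V=2, W=2) weight 1/150
  … 15 more
Group by Y:
  weight(Y=0) = 13/400
  weight(Y=1) = 13/125
Total weight = 13/400 + 13/125 = 273/2000
P(Y=0 | obs) = 13/400 / 273/2000 = 5/21
P(Y=1 | obs) = 13/125 / 273/2000 = 16/21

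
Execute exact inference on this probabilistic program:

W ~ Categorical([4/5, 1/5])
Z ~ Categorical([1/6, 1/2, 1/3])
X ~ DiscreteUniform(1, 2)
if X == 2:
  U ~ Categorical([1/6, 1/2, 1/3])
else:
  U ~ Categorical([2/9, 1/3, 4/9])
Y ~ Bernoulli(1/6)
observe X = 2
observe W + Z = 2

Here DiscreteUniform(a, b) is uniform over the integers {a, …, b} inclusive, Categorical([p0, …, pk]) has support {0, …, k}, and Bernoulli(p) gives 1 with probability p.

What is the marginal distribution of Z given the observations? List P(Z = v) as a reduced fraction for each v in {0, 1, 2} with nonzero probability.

Enumerate traces; 12 have nonzero weight after conditioning:
  (W=0, Z=2, X=2, U=0, Y=0) weight 1/54
  (W=0, Z=2, X=2, U=0, Y=1) weight 1/270
  (W=0, Z=2, X=2, U=1, Y=0) weight 1/18
  (W=0, Z=2, X=2, U=1, Y=1) weight 1/90
  (W=0, Z=2, X=2, U=2, Y=0) weight 1/27
  (W=0, Z=2, X=2, U=2, Y=1) weight 1/135
  (W=1, Z=1, X=2, U=0, Y=0) weight 1/144
  (W=1, Z=1, X=2, U=0, Y=1) weight 1/720
  … 4 more
Group by Z:
  weight(Z=1) = 1/20
  weight(Z=2) = 2/15
Total weight = 1/20 + 2/15 = 11/60
P(Z=1 | obs) = 1/20 / 11/60 = 3/11
P(Z=2 | obs) = 2/15 / 11/60 = 8/11

P(Z=1) = 3/11, P(Z=2) = 8/11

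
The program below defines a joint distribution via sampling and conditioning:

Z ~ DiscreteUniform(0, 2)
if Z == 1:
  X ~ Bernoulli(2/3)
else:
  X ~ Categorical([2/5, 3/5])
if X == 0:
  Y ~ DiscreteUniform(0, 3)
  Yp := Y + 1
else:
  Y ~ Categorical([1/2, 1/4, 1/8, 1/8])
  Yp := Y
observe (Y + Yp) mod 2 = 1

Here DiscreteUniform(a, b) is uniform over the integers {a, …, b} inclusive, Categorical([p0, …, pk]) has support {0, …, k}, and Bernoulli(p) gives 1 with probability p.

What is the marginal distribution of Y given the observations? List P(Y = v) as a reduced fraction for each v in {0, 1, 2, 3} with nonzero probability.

P(Y=0) = 1/4, P(Y=1) = 1/4, P(Y=2) = 1/4, P(Y=3) = 1/4

Enumerate traces; 12 have nonzero weight after conditioning:
  (Z=0, X=0, Y=0) weight 1/30
  (Z=0, X=0, Y=1) weight 1/30
  (Z=0, X=0, Y=2) weight 1/30
  (Z=0, X=0, Y=3) weight 1/30
  (Z=1, X=0, Y=0) weight 1/36
  (Z=1, X=0, Y=1) weight 1/36
  (Z=1, X=0, Y=2) weight 1/36
  (Z=1, X=0, Y=3) weight 1/36
  … 4 more
Group by Y:
  weight(Y=0) = 17/180
  weight(Y=1) = 17/180
  weight(Y=2) = 17/180
  weight(Y=3) = 17/180
Total weight = 17/180 + 17/180 + 17/180 + 17/180 = 17/45
P(Y=0 | obs) = 17/180 / 17/45 = 1/4
P(Y=1 | obs) = 17/180 / 17/45 = 1/4
P(Y=2 | obs) = 17/180 / 17/45 = 1/4
P(Y=3 | obs) = 17/180 / 17/45 = 1/4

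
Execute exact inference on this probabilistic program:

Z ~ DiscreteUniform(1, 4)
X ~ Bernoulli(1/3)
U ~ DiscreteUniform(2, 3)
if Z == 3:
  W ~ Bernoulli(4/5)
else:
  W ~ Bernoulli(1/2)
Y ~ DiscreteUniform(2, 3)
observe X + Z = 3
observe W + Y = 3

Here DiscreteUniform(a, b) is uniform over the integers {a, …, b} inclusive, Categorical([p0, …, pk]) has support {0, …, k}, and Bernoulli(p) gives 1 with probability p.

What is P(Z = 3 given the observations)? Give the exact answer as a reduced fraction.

Enumerate traces; 8 have nonzero weight after conditioning:
  (Z=2, X=1, U=2, W=0, Y=3) weight 1/96
  (Z=2, X=1, U=2, W=1, Y=2) weight 1/96
  (Z=2, X=1, U=3, W=0, Y=3) weight 1/96
  (Z=2, X=1, U=3, W=1, Y=2) weight 1/96
  (Z=3, X=0, U=2, W=0, Y=3) weight 1/120
  (Z=3, X=0, U=2, W=1, Y=2) weight 1/30
  (Z=3, X=0, U=3, W=0, Y=3) weight 1/120
  (Z=3, X=0, U=3, W=1, Y=2) weight 1/30
Group by Z:
  weight(Z=2) = 1/24
  weight(Z=3) = 1/12
Total weight = 1/24 + 1/12 = 1/8
P(Z=2 | obs) = 1/24 / 1/8 = 1/3
P(Z=3 | obs) = 1/12 / 1/8 = 2/3

P(Z = 3 | obs) = 2/3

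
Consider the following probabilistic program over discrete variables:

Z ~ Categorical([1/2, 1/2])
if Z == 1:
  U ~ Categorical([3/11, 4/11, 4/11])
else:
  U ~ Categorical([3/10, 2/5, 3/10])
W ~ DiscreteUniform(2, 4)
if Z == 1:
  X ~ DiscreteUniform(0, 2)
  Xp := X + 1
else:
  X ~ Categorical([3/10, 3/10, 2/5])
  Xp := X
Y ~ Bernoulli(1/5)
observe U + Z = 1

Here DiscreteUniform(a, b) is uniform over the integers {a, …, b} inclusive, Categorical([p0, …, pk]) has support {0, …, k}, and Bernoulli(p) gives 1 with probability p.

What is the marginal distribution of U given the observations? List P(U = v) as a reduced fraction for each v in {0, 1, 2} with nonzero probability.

P(U=0) = 15/37, P(U=1) = 22/37

Enumerate traces; 36 have nonzero weight after conditioning:
  (Z=0, U=1, W=2, X=0, Y=0) weight 2/125
  (Z=0, U=1, W=2, X=0, Y=1) weight 1/250
  (Z=0, U=1, W=2, X=1, Y=0) weight 2/125
  (Z=0, U=1, W=2, X=1, Y=1) weight 1/250
  (Z=0, U=1, W=2, X=2, Y=0) weight 8/375
  (Z=0, U=1, W=2, X=2, Y=1) weight 2/375
  (Z=0, U=1, W=3, X=0, Y=0) weight 2/125
  (Z=0, U=1, W=3, X=0, Y=1) weight 1/250
  (Z=1, U=0, W=2, X=0, Y=0) weight 2/165
  … 27 more
Group by U:
  weight(U=0) = 3/22
  weight(U=1) = 1/5
Total weight = 3/22 + 1/5 = 37/110
P(U=0 | obs) = 3/22 / 37/110 = 15/37
P(U=1 | obs) = 1/5 / 37/110 = 22/37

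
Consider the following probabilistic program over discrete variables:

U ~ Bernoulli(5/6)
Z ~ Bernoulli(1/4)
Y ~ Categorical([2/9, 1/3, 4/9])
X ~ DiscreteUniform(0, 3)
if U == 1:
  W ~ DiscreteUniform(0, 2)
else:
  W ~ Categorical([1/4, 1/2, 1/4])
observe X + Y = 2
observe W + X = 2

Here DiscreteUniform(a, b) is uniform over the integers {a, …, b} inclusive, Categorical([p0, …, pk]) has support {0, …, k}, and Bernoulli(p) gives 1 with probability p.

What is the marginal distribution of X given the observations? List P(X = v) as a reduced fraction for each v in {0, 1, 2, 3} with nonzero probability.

Enumerate traces; 12 have nonzero weight after conditioning:
  (U=0, Z=0, Y=0, X=2, W=0) weight 1/576
  (U=0, Z=0, Y=1, X=1, W=1) weight 1/192
  (U=0, Z=0, Y=2, X=0, W=2) weight 1/288
  (U=0, Z=1, Y=0, X=2, W=0) weight 1/1728
  (U=0, Z=1, Y=1, X=1, W=1) weight 1/576
  (U=0, Z=1, Y=2, X=0, W=2) weight 1/864
  (U=1, Z=0, Y=0, X=2, W=0) weight 5/432
  (U=1, Z=0, Y=1, X=1, W=1) weight 5/288
  … 4 more
Group by X:
  weight(X=0) = 23/648
  weight(X=1) = 13/432
  weight(X=2) = 23/1296
Total weight = 23/648 + 13/432 + 23/1296 = 1/12
P(X=0 | obs) = 23/648 / 1/12 = 23/54
P(X=1 | obs) = 13/432 / 1/12 = 13/36
P(X=2 | obs) = 23/1296 / 1/12 = 23/108

P(X=0) = 23/54, P(X=1) = 13/36, P(X=2) = 23/108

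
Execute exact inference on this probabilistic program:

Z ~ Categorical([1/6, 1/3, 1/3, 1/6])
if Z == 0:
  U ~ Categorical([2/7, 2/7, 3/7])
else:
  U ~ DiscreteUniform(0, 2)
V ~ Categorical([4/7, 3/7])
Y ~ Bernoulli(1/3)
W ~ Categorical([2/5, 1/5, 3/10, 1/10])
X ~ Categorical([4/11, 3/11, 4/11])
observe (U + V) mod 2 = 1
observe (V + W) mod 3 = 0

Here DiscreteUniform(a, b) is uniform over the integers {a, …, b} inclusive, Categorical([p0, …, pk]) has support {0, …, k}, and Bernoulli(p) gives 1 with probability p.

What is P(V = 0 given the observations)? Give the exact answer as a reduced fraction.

Enumerate traces; 96 have nonzero weight after conditioning:
  (Z=0, U=0, V=1, Y=0, W=2, X=0) weight 4/2695
  (Z=0, U=0, V=1, Y=0, W=2, X=1) weight 3/2695
  (Z=0, U=0, V=1, Y=0, W=2, X=2) weight 4/2695
  (Z=0, U=0, V=1, Y=1, W=2, X=0) weight 2/2695
  (Z=0, U=0, V=1, Y=1, W=2, X=1) weight 3/5390
  (Z=0, U=0, V=1, Y=1, W=2, X=2) weight 2/2695
  (Z=0, U=1, V=0, Y=0, W=0, X=0) weight 64/24255
  (Z=0, U=1, V=0, Y=0, W=0, X=1) weight 16/8085
  … 88 more
Group by V:
  weight(V=0) = 41/441
  weight(V=1) = 17/196
Total weight = 41/441 + 17/196 = 317/1764
P(V=0 | obs) = 41/441 / 317/1764 = 164/317
P(V=1 | obs) = 17/196 / 317/1764 = 153/317

P(V = 0 | obs) = 164/317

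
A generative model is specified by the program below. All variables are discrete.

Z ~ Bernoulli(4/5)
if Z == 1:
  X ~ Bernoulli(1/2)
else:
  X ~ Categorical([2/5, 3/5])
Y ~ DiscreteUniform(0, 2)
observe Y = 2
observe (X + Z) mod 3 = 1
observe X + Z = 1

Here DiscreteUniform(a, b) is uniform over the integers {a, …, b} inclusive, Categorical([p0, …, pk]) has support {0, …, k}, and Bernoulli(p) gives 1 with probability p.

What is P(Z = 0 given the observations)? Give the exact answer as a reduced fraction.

Enumerate traces; 2 have nonzero weight after conditioning:
  (Z=0, X=1, Y=2) weight 1/25
  (Z=1, X=0, Y=2) weight 2/15
Group by Z:
  weight(Z=0) = 1/25
  weight(Z=1) = 2/15
Total weight = 1/25 + 2/15 = 13/75
P(Z=0 | obs) = 1/25 / 13/75 = 3/13
P(Z=1 | obs) = 2/15 / 13/75 = 10/13

P(Z = 0 | obs) = 3/13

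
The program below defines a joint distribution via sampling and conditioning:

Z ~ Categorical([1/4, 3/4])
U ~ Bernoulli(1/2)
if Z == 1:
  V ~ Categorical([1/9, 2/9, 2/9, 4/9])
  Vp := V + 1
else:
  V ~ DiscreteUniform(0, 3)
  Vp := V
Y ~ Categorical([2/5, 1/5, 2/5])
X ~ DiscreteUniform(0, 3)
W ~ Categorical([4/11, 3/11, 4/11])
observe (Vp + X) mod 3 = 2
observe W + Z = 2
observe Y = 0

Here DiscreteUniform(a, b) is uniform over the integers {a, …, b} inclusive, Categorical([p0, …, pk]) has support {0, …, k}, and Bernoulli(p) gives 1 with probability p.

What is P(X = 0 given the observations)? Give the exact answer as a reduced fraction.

Enumerate traces; 20 have nonzero weight after conditioning:
  (Z=0, U=0, V=0, Y=0, X=2, W=2) weight 1/880
  (Z=0, U=0, V=1, Y=0, X=1, W=2) weight 1/880
  (Z=0, U=0, V=2, Y=0, X=0, W=2) weight 1/880
  (Z=0, U=0, V=2, Y=0, X=3, W=2) weight 1/880
  (Z=0, U=0, V=3, Y=0, X=2, W=2) weight 1/880
  (Z=0, U=1, V=0, Y=0, X=2, W=2) weight 1/880
  (Z=0, U=1, V=1, Y=0, X=1, W=2) weight 1/880
  (Z=0, U=1, V=2, Y=0, X=0, W=2) weight 1/880
  … 12 more
Group by X:
  weight(X=0) = 3/440
  weight(X=1) = 3/220
  weight(X=2) = 1/110
  weight(X=3) = 3/440
Total weight = 3/440 + 3/220 + 1/110 + 3/440 = 2/55
P(X=0 | obs) = 3/440 / 2/55 = 3/16
P(X=1 | obs) = 3/220 / 2/55 = 3/8
P(X=2 | obs) = 1/110 / 2/55 = 1/4
P(X=3 | obs) = 3/440 / 2/55 = 3/16

P(X = 0 | obs) = 3/16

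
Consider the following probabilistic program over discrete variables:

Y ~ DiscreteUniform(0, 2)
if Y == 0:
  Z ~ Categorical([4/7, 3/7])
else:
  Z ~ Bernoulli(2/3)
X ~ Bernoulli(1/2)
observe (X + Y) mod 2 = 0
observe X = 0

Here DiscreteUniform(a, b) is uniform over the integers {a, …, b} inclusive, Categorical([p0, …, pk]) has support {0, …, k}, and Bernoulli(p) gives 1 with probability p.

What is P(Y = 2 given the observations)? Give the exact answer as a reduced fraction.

Enumerate traces; 4 have nonzero weight after conditioning:
  (Y=0, Z=0, X=0) weight 2/21
  (Y=0, Z=1, X=0) weight 1/14
  (Y=2, Z=0, X=0) weight 1/18
  (Y=2, Z=1, X=0) weight 1/9
Group by Y:
  weight(Y=0) = 1/6
  weight(Y=2) = 1/6
Total weight = 1/6 + 1/6 = 1/3
P(Y=0 | obs) = 1/6 / 1/3 = 1/2
P(Y=2 | obs) = 1/6 / 1/3 = 1/2

P(Y = 2 | obs) = 1/2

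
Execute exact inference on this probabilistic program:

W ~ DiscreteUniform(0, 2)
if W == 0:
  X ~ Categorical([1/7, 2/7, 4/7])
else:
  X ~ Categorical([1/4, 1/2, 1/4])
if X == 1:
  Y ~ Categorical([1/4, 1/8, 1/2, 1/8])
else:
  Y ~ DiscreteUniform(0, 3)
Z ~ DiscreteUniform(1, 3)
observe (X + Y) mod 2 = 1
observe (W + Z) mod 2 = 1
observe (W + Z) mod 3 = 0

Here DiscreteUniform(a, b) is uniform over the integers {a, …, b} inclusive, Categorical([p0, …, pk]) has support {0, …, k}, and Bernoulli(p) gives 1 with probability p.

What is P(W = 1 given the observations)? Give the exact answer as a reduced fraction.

Enumerate traces; 18 have nonzero weight after conditioning:
  (W=0, X=0, Y=1, Z=3) weight 1/252
  (W=0, X=0, Y=3, Z=3) weight 1/252
  (W=0, X=1, Y=0, Z=3) weight 1/126
  (W=0, X=1, Y=2, Z=3) weight 1/63
  (W=0, X=2, Y=1, Z=3) weight 1/63
  (W=0, X=2, Y=3, Z=3) weight 1/63
  (W=1, X=0, Y=1, Z=2) weight 1/144
  (W=1, X=0, Y=3, Z=2) weight 1/144
  (W=2, X=0, Y=1, Z=1) weight 1/144
  … 9 more
Group by W:
  weight(W=0) = 4/63
  weight(W=1) = 5/72
  weight(W=2) = 5/72
Total weight = 4/63 + 5/72 + 5/72 = 17/84
P(W=0 | obs) = 4/63 / 17/84 = 16/51
P(W=1 | obs) = 5/72 / 17/84 = 35/102
P(W=2 | obs) = 5/72 / 17/84 = 35/102

P(W = 1 | obs) = 35/102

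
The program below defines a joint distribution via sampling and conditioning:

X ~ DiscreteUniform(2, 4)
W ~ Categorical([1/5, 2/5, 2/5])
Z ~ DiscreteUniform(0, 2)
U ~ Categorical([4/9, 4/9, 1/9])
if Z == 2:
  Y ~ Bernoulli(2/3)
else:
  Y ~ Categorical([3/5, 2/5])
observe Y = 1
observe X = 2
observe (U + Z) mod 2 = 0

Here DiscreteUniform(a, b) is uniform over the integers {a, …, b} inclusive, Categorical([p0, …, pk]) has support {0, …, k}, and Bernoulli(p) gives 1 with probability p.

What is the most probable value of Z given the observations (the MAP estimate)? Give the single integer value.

Enumerate traces; 15 have nonzero weight after conditioning:
  (X=2, W=0, Z=0, U=0, Y=1) weight 8/2025
  (X=2, W=0, Z=0, U=2, Y=1) weight 2/2025
  (X=2, W=0, Z=1, U=1, Y=1) weight 8/2025
  (X=2, W=0, Z=2, U=0, Y=1) weight 8/1215
  (X=2, W=0, Z=2, U=2, Y=1) weight 2/1215
  (X=2, W=1, Z=0, U=0, Y=1) weight 16/2025
  (X=2, W=1, Z=0, U=2, Y=1) weight 4/2025
  (X=2, W=1, Z=1, U=1, Y=1) weight 16/2025
  … 7 more
Group by Z:
  weight(Z=0) = 2/81
  weight(Z=1) = 8/405
  weight(Z=2) = 10/243
Total weight = 2/81 + 8/405 + 10/243 = 104/1215
P(Z=0 | obs) = 2/81 / 104/1215 = 15/52
P(Z=1 | obs) = 8/405 / 104/1215 = 3/13
P(Z=2 | obs) = 10/243 / 104/1215 = 25/52
argmax = 2

argmax_v P(Z = v | obs) = 2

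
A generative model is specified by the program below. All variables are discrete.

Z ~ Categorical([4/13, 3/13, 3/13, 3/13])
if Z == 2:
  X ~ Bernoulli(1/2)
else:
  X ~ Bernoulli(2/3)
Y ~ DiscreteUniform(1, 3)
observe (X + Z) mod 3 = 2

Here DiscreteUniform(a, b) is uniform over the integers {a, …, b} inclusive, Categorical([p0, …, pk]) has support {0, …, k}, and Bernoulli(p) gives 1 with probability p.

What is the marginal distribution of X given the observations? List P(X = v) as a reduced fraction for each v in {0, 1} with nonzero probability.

P(X=0) = 3/7, P(X=1) = 4/7

Enumerate traces; 6 have nonzero weight after conditioning:
  (Z=1, X=1, Y=1) weight 2/39
  (Z=1, X=1, Y=2) weight 2/39
  (Z=1, X=1, Y=3) weight 2/39
  (Z=2, X=0, Y=1) weight 1/26
  (Z=2, X=0, Y=2) weight 1/26
  (Z=2, X=0, Y=3) weight 1/26
Group by X:
  weight(X=0) = 3/26
  weight(X=1) = 2/13
Total weight = 3/26 + 2/13 = 7/26
P(X=0 | obs) = 3/26 / 7/26 = 3/7
P(X=1 | obs) = 2/13 / 7/26 = 4/7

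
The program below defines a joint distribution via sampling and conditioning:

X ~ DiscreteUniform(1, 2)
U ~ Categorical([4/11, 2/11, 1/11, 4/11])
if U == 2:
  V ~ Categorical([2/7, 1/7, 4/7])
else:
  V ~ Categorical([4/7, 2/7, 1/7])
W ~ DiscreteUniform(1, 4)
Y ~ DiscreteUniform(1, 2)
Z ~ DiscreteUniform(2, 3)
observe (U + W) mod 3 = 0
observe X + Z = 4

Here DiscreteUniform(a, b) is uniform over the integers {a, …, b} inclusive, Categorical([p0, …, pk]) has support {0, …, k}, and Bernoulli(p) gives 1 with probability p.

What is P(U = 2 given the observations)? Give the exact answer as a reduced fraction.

Enumerate traces; 60 have nonzero weight after conditioning:
  (X=1, U=0, V=0, W=3, Y=1, Z=3) weight 1/154
  (X=1, U=0, V=0, W=3, Y=2, Z=3) weight 1/154
  (X=1, U=0, V=1, W=3, Y=1, Z=3) weight 1/308
  (X=1, U=0, V=1, W=3, Y=2, Z=3) weight 1/308
  (X=1, U=0, V=2, W=3, Y=1, Z=3) weight 1/616
  (X=1, U=0, V=2, W=3, Y=2, Z=3) weight 1/616
  (X=1, U=1, V=0, W=2, Y=1, Z=3) weight 1/308
  (X=1, U=1, V=0, W=2, Y=2, Z=3) weight 1/308
  (X=1, U=2, V=0, W=1, Y=1, Z=3) weight 1/1232
  (X=1, U=3, V=0, W=3, Y=1, Z=3) weight 1/154
  … 50 more
Group by U:
  weight(U=0) = 1/22
  weight(U=1) = 1/44
  weight(U=2) = 1/44
  weight(U=3) = 1/22
Total weight = 1/22 + 1/44 + 1/44 + 1/22 = 3/22
P(U=0 | obs) = 1/22 / 3/22 = 1/3
P(U=1 | obs) = 1/44 / 3/22 = 1/6
P(U=2 | obs) = 1/44 / 3/22 = 1/6
P(U=3 | obs) = 1/22 / 3/22 = 1/3

P(U = 2 | obs) = 1/6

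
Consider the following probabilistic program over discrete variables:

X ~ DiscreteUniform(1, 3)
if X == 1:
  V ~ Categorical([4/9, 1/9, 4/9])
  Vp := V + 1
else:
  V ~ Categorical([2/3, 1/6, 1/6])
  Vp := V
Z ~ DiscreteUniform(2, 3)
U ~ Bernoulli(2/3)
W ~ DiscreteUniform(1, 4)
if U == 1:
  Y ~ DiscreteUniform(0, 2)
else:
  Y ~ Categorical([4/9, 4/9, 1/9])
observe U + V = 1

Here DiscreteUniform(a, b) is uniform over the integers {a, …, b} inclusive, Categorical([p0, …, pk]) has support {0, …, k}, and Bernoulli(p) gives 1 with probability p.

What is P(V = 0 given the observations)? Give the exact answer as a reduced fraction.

Enumerate traces; 144 have nonzero weight after conditioning:
  (X=1, V=0, Z=2, U=1, W=1, Y=0) weight 1/243
  (X=1, V=0, Z=2, U=1, W=1, Y=1) weight 1/243
  (X=1, V=0, Z=2, U=1, W=1, Y=2) weight 1/243
  (X=1, V=0, Z=2, U=1, W=2, Y=0) weight 1/243
  (X=1, V=0, Z=2, U=1, W=2, Y=1) weight 1/243
  (X=1, V=0, Z=2, U=1, W=2, Y=2) weight 1/243
  (X=1, V=0, Z=2, U=1, W=3, Y=0) weight 1/243
  (X=1, V=0, Z=2, U=1, W=3, Y=1) weight 1/243
  (X=1, V=1, Z=2, U=0, W=1, Y=0) weight 1/1458
  … 135 more
Group by V:
  weight(V=0) = 32/81
  weight(V=1) = 4/81
Total weight = 32/81 + 4/81 = 4/9
P(V=0 | obs) = 32/81 / 4/9 = 8/9
P(V=1 | obs) = 4/81 / 4/9 = 1/9

P(V = 0 | obs) = 8/9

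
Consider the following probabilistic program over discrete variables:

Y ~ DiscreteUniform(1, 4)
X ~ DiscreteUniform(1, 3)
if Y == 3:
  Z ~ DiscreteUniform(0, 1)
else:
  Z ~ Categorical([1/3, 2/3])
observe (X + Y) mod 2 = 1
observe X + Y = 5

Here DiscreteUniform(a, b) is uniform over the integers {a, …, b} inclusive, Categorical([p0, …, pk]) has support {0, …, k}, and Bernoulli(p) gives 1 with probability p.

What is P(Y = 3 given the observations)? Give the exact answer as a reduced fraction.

P(Y = 3 | obs) = 1/3

Enumerate traces; 6 have nonzero weight after conditioning:
  (Y=2, X=3, Z=0) weight 1/36
  (Y=2, X=3, Z=1) weight 1/18
  (Y=3, X=2, Z=0) weight 1/24
  (Y=3, X=2, Z=1) weight 1/24
  (Y=4, X=1, Z=0) weight 1/36
  (Y=4, X=1, Z=1) weight 1/18
Group by Y:
  weight(Y=2) = 1/12
  weight(Y=3) = 1/12
  weight(Y=4) = 1/12
Total weight = 1/12 + 1/12 + 1/12 = 1/4
P(Y=2 | obs) = 1/12 / 1/4 = 1/3
P(Y=3 | obs) = 1/12 / 1/4 = 1/3
P(Y=4 | obs) = 1/12 / 1/4 = 1/3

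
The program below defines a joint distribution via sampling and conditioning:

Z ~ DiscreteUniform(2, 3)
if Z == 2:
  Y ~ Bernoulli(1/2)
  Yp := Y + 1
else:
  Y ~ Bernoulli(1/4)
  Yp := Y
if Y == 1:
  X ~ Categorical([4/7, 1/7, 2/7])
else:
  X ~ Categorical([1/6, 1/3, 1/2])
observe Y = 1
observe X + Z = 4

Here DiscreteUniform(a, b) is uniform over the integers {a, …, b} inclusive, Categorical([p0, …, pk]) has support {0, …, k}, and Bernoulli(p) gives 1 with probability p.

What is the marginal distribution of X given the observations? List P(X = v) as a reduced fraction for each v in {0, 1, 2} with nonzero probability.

Enumerate traces; 2 have nonzero weight after conditioning:
  (Z=2, Y=1, X=2) weight 1/14
  (Z=3, Y=1, X=1) weight 1/56
Group by X:
  weight(X=1) = 1/56
  weight(X=2) = 1/14
Total weight = 1/56 + 1/14 = 5/56
P(X=1 | obs) = 1/56 / 5/56 = 1/5
P(X=2 | obs) = 1/14 / 5/56 = 4/5

P(X=1) = 1/5, P(X=2) = 4/5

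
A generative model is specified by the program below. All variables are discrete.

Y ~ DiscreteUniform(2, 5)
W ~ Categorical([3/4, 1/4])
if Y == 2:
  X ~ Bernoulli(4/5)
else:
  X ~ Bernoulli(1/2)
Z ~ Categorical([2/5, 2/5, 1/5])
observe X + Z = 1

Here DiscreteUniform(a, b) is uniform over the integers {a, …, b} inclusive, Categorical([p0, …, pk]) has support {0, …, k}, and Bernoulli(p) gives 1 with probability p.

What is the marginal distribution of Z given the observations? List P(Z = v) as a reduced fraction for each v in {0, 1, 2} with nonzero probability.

Enumerate traces; 16 have nonzero weight after conditioning:
  (Y=2, W=0, X=0, Z=1) weight 3/200
  (Y=2, W=0, X=1, Z=0) weight 3/50
  (Y=2, W=1, X=0, Z=1) weight 1/200
  (Y=2, W=1, X=1, Z=0) weight 1/50
  (Y=3, W=0, X=0, Z=1) weight 3/80
  (Y=3, W=0, X=1, Z=0) weight 3/80
  (Y=3, W=1, X=0, Z=1) weight 1/80
  (Y=3, W=1, X=1, Z=0) weight 1/80
  … 8 more
Group by Z:
  weight(Z=0) = 23/100
  weight(Z=1) = 17/100
Total weight = 23/100 + 17/100 = 2/5
P(Z=0 | obs) = 23/100 / 2/5 = 23/40
P(Z=1 | obs) = 17/100 / 2/5 = 17/40

P(Z=0) = 23/40, P(Z=1) = 17/40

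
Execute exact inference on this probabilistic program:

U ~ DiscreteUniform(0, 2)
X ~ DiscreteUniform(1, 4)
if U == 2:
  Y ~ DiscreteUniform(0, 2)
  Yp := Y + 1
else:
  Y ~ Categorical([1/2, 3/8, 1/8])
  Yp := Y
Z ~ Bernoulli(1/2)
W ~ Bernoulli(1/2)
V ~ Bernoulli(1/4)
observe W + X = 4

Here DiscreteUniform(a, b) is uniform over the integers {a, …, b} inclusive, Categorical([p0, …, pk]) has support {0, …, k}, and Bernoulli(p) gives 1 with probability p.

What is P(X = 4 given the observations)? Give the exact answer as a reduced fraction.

Enumerate traces; 72 have nonzero weight after conditioning:
  (U=0, X=3, Y=0, Z=0, W=1, V=0) weight 1/128
  (U=0, X=3, Y=0, Z=0, W=1, V=1) weight 1/384
  (U=0, X=3, Y=0, Z=1, W=1, V=0) weight 1/128
  (U=0, X=3, Y=0, Z=1, W=1, V=1) weight 1/384
  (U=0, X=3, Y=1, Z=0, W=1, V=0) weight 3/512
  (U=0, X=3, Y=1, Z=0, W=1, V=1) weight 1/512
  (U=0, X=3, Y=1, Z=1, W=1, V=0) weight 3/512
  (U=0, X=3, Y=1, Z=1, W=1, V=1) weight 1/512
  (U=0, X=4, Y=0, Z=0, W=0, V=0) weight 1/128
  … 63 more
Group by X:
  weight(X=3) = 1/8
  weight(X=4) = 1/8
Total weight = 1/8 + 1/8 = 1/4
P(X=3 | obs) = 1/8 / 1/4 = 1/2
P(X=4 | obs) = 1/8 / 1/4 = 1/2

P(X = 4 | obs) = 1/2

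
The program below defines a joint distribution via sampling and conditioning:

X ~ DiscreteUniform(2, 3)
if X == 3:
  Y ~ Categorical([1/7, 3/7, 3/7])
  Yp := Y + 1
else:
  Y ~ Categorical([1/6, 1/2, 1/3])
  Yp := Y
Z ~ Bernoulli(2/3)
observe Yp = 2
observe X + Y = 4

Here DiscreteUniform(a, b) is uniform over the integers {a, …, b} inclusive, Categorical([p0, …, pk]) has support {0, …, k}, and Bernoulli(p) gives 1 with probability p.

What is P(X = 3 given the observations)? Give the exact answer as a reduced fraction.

Enumerate traces; 4 have nonzero weight after conditioning:
  (X=2, Y=2, Z=0) weight 1/18
  (X=2, Y=2, Z=1) weight 1/9
  (X=3, Y=1, Z=0) weight 1/14
  (X=3, Y=1, Z=1) weight 1/7
Group by X:
  weight(X=2) = 1/6
  weight(X=3) = 3/14
Total weight = 1/6 + 3/14 = 8/21
P(X=2 | obs) = 1/6 / 8/21 = 7/16
P(X=3 | obs) = 3/14 / 8/21 = 9/16

P(X = 3 | obs) = 9/16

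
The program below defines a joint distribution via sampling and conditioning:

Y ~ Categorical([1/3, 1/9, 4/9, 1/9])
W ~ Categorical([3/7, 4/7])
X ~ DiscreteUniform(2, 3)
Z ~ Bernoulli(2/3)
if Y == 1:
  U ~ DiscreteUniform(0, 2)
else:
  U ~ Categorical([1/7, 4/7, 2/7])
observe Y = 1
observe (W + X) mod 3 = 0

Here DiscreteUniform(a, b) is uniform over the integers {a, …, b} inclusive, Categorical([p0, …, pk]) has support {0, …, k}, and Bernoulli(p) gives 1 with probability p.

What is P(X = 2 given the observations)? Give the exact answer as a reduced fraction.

Enumerate traces; 12 have nonzero weight after conditioning:
  (Y=1, W=0, X=3, Z=0, U=0) weight 1/378
  (Y=1, W=0, X=3, Z=0, U=1) weight 1/378
  (Y=1, W=0, X=3, Z=0, U=2) weight 1/378
  (Y=1, W=0, X=3, Z=1, U=0) weight 1/189
  (Y=1, W=0, X=3, Z=1, U=1) weight 1/189
  (Y=1, W=0, X=3, Z=1, U=2) weight 1/189
  (Y=1, W=1, X=2, Z=0, U=0) weight 2/567
  (Y=1, W=1, X=2, Z=0, U=1) weight 2/567
  … 4 more
Group by X:
  weight(X=2) = 2/63
  weight(X=3) = 1/42
Total weight = 2/63 + 1/42 = 1/18
P(X=2 | obs) = 2/63 / 1/18 = 4/7
P(X=3 | obs) = 1/42 / 1/18 = 3/7

P(X = 2 | obs) = 4/7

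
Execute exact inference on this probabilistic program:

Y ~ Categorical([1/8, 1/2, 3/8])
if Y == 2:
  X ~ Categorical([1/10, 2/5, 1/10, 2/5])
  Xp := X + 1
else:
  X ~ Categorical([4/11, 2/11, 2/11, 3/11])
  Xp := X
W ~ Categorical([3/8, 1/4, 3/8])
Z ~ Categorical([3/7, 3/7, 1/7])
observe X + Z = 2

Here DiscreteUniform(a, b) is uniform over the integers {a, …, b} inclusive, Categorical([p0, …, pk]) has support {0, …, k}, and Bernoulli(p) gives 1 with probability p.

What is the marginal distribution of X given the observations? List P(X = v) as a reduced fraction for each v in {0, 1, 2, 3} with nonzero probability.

P(X=0) = 233/1328, P(X=1) = 87/166, P(X=2) = 399/1328

Enumerate traces; 27 have nonzero weight after conditioning:
  (Y=0, X=0, W=0, Z=2) weight 3/1232
  (Y=0, X=0, W=1, Z=2) weight 1/616
  (Y=0, X=0, W=2, Z=2) weight 3/1232
  (Y=0, X=1, W=0, Z=1) weight 9/2464
  (Y=0, X=1, W=1, Z=1) weight 3/1232
  (Y=0, X=1, W=2, Z=1) weight 9/2464
  (Y=0, X=2, W=0, Z=0) weight 9/2464
  (Y=0, X=2, W=1, Z=0) weight 3/1232
  … 19 more
Group by X:
  weight(X=0) = 233/6160
  weight(X=1) = 87/770
  weight(X=2) = 57/880
Total weight = 233/6160 + 87/770 + 57/880 = 83/385
P(X=0 | obs) = 233/6160 / 83/385 = 233/1328
P(X=1 | obs) = 87/770 / 83/385 = 87/166
P(X=2 | obs) = 57/880 / 83/385 = 399/1328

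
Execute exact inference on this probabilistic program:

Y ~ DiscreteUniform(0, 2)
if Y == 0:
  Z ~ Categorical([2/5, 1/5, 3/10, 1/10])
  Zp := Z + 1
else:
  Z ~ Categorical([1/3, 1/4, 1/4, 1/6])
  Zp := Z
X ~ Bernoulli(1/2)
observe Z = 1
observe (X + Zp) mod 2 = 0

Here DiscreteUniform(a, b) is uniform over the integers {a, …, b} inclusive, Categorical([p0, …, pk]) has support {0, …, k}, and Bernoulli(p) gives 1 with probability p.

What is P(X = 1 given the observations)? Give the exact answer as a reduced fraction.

P(X = 1 | obs) = 5/7

Enumerate traces; 3 have nonzero weight after conditioning:
  (Y=0, Z=1, X=0) weight 1/30
  (Y=1, Z=1, X=1) weight 1/24
  (Y=2, Z=1, X=1) weight 1/24
Group by X:
  weight(X=0) = 1/30
  weight(X=1) = 1/12
Total weight = 1/30 + 1/12 = 7/60
P(X=0 | obs) = 1/30 / 7/60 = 2/7
P(X=1 | obs) = 1/12 / 7/60 = 5/7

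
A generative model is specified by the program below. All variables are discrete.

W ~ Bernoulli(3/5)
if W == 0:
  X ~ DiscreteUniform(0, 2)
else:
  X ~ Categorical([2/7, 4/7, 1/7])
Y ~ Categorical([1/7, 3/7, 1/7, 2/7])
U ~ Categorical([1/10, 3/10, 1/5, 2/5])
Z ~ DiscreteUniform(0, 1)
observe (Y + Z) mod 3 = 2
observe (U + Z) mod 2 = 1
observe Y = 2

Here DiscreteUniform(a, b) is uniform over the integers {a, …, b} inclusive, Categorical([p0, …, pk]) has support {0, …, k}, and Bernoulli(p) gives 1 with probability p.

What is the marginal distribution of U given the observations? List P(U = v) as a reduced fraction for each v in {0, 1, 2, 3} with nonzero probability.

Enumerate traces; 12 have nonzero weight after conditioning:
  (W=0, X=0, Y=2, U=1, Z=0) weight 1/350
  (W=0, X=0, Y=2, U=3, Z=0) weight 2/525
  (W=0, X=1, Y=2, U=1, Z=0) weight 1/350
  (W=0, X=1, Y=2, U=3, Z=0) weight 2/525
  (W=0, X=2, Y=2, U=1, Z=0) weight 1/350
  (W=0, X=2, Y=2, U=3, Z=0) weight 2/525
  (W=1, X=0, Y=2, U=1, Z=0) weight 9/2450
  (W=1, X=0, Y=2, U=3, Z=0) weight 6/1225
  … 4 more
Group by U:
  weight(U=1) = 3/140
  weight(U=3) = 1/35
Total weight = 3/140 + 1/35 = 1/20
P(U=1 | obs) = 3/140 / 1/20 = 3/7
P(U=3 | obs) = 1/35 / 1/20 = 4/7

P(U=1) = 3/7, P(U=3) = 4/7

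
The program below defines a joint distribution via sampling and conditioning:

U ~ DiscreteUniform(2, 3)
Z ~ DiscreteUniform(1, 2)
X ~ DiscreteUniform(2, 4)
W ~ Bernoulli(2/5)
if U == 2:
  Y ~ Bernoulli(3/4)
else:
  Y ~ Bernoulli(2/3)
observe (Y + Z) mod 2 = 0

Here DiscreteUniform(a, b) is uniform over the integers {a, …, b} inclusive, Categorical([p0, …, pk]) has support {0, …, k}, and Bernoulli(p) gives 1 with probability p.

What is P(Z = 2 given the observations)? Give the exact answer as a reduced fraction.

P(Z = 2 | obs) = 7/24

Enumerate traces; 24 have nonzero weight after conditioning:
  (U=2, Z=1, X=2, W=0, Y=1) weight 3/80
  (U=2, Z=1, X=2, W=1, Y=1) weight 1/40
  (U=2, Z=1, X=3, W=0, Y=1) weight 3/80
  (U=2, Z=1, X=3, W=1, Y=1) weight 1/40
  (U=2, Z=1, X=4, W=0, Y=1) weight 3/80
  (U=2, Z=1, X=4, W=1, Y=1) weight 1/40
  (U=2, Z=2, X=2, W=0, Y=0) weight 1/80
  (U=2, Z=2, X=2, W=1, Y=0) weight 1/120
  … 16 more
Group by Z:
  weight(Z=1) = 17/48
  weight(Z=2) = 7/48
Total weight = 17/48 + 7/48 = 1/2
P(Z=1 | obs) = 17/48 / 1/2 = 17/24
P(Z=2 | obs) = 7/48 / 1/2 = 7/24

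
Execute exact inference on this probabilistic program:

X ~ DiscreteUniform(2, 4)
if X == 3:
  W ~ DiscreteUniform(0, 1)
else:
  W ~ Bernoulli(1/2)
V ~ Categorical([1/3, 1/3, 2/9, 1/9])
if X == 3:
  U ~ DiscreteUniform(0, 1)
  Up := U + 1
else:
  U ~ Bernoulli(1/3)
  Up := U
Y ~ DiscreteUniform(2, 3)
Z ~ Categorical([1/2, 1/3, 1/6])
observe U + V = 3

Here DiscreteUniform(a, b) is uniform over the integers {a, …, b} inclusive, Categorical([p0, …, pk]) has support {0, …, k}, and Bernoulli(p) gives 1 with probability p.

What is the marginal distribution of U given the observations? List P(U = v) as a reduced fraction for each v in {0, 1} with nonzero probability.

Enumerate traces; 72 have nonzero weight after conditioning:
  (X=2, W=0, V=2, U=1, Y=2, Z=0) weight 1/324
  (X=2, W=0, V=2, U=1, Y=2, Z=1) weight 1/486
  (X=2, W=0, V=2, U=1, Y=2, Z=2) weight 1/972
  (X=2, W=0, V=2, U=1, Y=3, Z=0) weight 1/324
  (X=2, W=0, V=2, U=1, Y=3, Z=1) weight 1/486
  (X=2, W=0, V=2, U=1, Y=3, Z=2) weight 1/972
  (X=2, W=0, V=3, U=0, Y=2, Z=0) weight 1/324
  (X=2, W=0, V=3, U=0, Y=2, Z=1) weight 1/486
  … 64 more
Group by U:
  weight(U=0) = 11/162
  weight(U=1) = 7/81
Total weight = 11/162 + 7/81 = 25/162
P(U=0 | obs) = 11/162 / 25/162 = 11/25
P(U=1 | obs) = 7/81 / 25/162 = 14/25

P(U=0) = 11/25, P(U=1) = 14/25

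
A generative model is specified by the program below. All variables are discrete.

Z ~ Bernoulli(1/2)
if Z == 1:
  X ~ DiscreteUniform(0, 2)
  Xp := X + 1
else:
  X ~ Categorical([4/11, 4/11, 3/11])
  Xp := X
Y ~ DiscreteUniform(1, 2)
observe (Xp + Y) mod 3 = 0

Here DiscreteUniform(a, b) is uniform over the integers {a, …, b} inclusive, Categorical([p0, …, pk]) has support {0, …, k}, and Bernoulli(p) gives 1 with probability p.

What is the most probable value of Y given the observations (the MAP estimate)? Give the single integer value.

argmax_v P(Y = v | obs) = 2

Enumerate traces; 4 have nonzero weight after conditioning:
  (Z=0, X=1, Y=2) weight 1/11
  (Z=0, X=2, Y=1) weight 3/44
  (Z=1, X=0, Y=2) weight 1/12
  (Z=1, X=1, Y=1) weight 1/12
Group by Y:
  weight(Y=1) = 5/33
  weight(Y=2) = 23/132
Total weight = 5/33 + 23/132 = 43/132
P(Y=1 | obs) = 5/33 / 43/132 = 20/43
P(Y=2 | obs) = 23/132 / 43/132 = 23/43
argmax = 2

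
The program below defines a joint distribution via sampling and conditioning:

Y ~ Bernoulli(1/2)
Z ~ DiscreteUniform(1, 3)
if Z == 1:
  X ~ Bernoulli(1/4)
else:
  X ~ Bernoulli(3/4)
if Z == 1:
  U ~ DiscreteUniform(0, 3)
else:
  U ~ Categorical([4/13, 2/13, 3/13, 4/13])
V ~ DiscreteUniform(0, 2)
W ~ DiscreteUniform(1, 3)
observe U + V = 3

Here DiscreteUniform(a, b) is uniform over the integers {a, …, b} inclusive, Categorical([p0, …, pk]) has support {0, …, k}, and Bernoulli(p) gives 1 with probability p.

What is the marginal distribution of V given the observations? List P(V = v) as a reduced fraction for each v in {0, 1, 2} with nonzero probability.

Enumerate traces; 108 have nonzero weight after conditioning:
  (Y=0, Z=1, X=0, U=1, V=2, W=1) weight 1/288
  (Y=0, Z=1, X=0, U=1, V=2, W=2) weight 1/288
  (Y=0, Z=1, X=0, U=1, V=2, W=3) weight 1/288
  (Y=0, Z=1, X=0, U=2, V=1, W=1) weight 1/288
  (Y=0, Z=1, X=0, U=2, V=1, W=2) weight 1/288
  (Y=0, Z=1, X=0, U=2, V=1, W=3) weight 1/288
  (Y=0, Z=1, X=0, U=3, V=0, W=1) weight 1/288
  (Y=0, Z=1, X=0, U=3, V=0, W=2) weight 1/288
  … 100 more
Group by V:
  weight(V=0) = 5/52
  weight(V=1) = 37/468
  weight(V=2) = 29/468
Total weight = 5/52 + 37/468 + 29/468 = 37/156
P(V=0 | obs) = 5/52 / 37/156 = 15/37
P(V=1 | obs) = 37/468 / 37/156 = 1/3
P(V=2 | obs) = 29/468 / 37/156 = 29/111

P(V=0) = 15/37, P(V=1) = 1/3, P(V=2) = 29/111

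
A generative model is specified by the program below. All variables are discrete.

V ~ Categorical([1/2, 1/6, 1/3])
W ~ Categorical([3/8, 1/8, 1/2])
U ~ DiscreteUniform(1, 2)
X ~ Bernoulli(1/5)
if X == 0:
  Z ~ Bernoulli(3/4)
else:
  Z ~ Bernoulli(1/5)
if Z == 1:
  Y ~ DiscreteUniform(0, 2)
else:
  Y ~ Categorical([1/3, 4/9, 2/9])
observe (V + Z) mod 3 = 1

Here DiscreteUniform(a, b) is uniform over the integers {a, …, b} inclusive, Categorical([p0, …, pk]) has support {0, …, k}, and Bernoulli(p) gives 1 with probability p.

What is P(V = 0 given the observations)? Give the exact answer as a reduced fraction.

Enumerate traces; 72 have nonzero weight after conditioning:
  (V=0, W=0, U=1, X=0, Z=1, Y=0) weight 3/160
  (V=0, W=0, U=1, X=0, Z=1, Y=1) weight 3/160
  (V=0, W=0, U=1, X=0, Z=1, Y=2) weight 3/160
  (V=0, W=0, U=1, X=1, Z=1, Y=0) weight 1/800
  (V=0, W=0, U=1, X=1, Z=1, Y=1) weight 1/800
  (V=0, W=0, U=1, X=1, Z=1, Y=2) weight 1/800
  (V=0, W=0, U=2, X=0, Z=1, Y=0) weight 3/160
  (V=0, W=0, U=2, X=0, Z=1, Y=1) weight 3/160
  (V=1, W=0, U=1, X=0, Z=0, Y=0) weight 1/480
  … 63 more
Group by V:
  weight(V=0) = 8/25
  weight(V=1) = 3/50
Total weight = 8/25 + 3/50 = 19/50
P(V=0 | obs) = 8/25 / 19/50 = 16/19
P(V=1 | obs) = 3/50 / 19/50 = 3/19

P(V = 0 | obs) = 16/19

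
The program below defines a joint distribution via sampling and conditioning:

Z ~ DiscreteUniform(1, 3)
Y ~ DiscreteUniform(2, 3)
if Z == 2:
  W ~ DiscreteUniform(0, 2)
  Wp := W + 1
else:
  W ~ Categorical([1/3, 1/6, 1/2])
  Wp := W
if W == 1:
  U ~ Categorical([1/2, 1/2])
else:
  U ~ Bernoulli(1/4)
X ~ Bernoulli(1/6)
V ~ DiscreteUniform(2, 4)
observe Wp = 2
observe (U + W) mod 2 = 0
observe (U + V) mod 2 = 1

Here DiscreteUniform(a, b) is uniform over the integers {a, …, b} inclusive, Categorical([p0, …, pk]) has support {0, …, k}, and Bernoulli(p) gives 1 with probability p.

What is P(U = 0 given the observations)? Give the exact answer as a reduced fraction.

Enumerate traces; 16 have nonzero weight after conditioning:
  (Z=1, Y=2, W=2, U=0, X=0, V=3) weight 5/288
  (Z=1, Y=2, W=2, U=0, X=1, V=3) weight 1/288
  (Z=1, Y=3, W=2, U=0, X=0, V=3) weight 5/288
  (Z=1, Y=3, W=2, U=0, X=1, V=3) weight 1/288
  (Z=2, Y=2, W=1, U=1, X=0, V=2) weight 5/648
  (Z=2, Y=2, W=1, U=1, X=0, V=4) weight 5/648
  (Z=2, Y=2, W=1, U=1, X=1, V=2) weight 1/648
  (Z=2, Y=2, W=1, U=1, X=1, V=4) weight 1/648
  … 8 more
Group by U:
  weight(U=0) = 1/12
  weight(U=1) = 1/27
Total weight = 1/12 + 1/27 = 13/108
P(U=0 | obs) = 1/12 / 13/108 = 9/13
P(U=1 | obs) = 1/27 / 13/108 = 4/13

P(U = 0 | obs) = 9/13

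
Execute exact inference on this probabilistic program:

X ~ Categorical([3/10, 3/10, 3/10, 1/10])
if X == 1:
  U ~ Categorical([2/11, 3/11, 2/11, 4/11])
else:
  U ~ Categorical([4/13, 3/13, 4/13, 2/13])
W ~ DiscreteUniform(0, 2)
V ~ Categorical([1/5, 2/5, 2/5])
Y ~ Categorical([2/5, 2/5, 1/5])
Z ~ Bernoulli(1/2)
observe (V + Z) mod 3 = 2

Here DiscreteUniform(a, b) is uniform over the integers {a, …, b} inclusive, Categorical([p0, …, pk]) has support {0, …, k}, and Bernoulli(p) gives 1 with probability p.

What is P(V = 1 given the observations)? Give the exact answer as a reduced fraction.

Enumerate traces; 288 have nonzero weight after conditioning:
  (X=0, U=0, W=0, V=1, Y=0, Z=1) weight 4/1625
  (X=0, U=0, W=0, V=1, Y=1, Z=1) weight 4/1625
  (X=0, U=0, W=0, V=1, Y=2, Z=1) weight 2/1625
  (X=0, U=0, W=0, V=2, Y=0, Z=0) weight 4/1625
  (X=0, U=0, W=0, V=2, Y=1, Z=0) weight 4/1625
  (X=0, U=0, W=0, V=2, Y=2, Z=0) weight 2/1625
  (X=0, U=0, W=1, V=1, Y=0, Z=1) weight 4/1625
  (X=0, U=0, W=1, V=1, Y=1, Z=1) weight 4/1625
  … 280 more
Group by V:
  weight(V=1) = 1/5
  weight(V=2) = 1/5
Total weight = 1/5 + 1/5 = 2/5
P(V=1 | obs) = 1/5 / 2/5 = 1/2
P(V=2 | obs) = 1/5 / 2/5 = 1/2

P(V = 1 | obs) = 1/2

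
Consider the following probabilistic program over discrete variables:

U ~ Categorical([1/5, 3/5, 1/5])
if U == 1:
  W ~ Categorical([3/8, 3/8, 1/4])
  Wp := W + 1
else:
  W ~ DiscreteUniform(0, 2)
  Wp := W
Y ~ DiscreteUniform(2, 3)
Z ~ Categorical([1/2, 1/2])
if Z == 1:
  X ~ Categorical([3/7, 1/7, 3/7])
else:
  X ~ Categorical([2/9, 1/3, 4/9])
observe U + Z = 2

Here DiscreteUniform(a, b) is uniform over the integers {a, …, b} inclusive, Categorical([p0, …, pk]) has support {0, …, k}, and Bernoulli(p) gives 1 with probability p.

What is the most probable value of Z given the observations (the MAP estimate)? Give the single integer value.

Enumerate traces; 36 have nonzero weight after conditioning:
  (U=1, W=0, Y=2, Z=1, X=0) weight 27/1120
  (U=1, W=0, Y=2, Z=1, X=1) weight 9/1120
  (U=1, W=0, Y=2, Z=1, X=2) weight 27/1120
  (U=1, W=0, Y=3, Z=1, X=0) weight 27/1120
  (U=1, W=0, Y=3, Z=1, X=1) weight 9/1120
  (U=1, W=0, Y=3, Z=1, X=2) weight 27/1120
  (U=1, W=1, Y=2, Z=1, X=0) weight 27/1120
  (U=1, W=1, Y=2, Z=1, X=1) weight 9/1120
  (U=2, W=0, Y=2, Z=0, X=0) weight 1/270
  … 27 more
Group by Z:
  weight(Z=0) = 1/10
  weight(Z=1) = 3/10
Total weight = 1/10 + 3/10 = 2/5
P(Z=0 | obs) = 1/10 / 2/5 = 1/4
P(Z=1 | obs) = 3/10 / 2/5 = 3/4
argmax = 1

argmax_v P(Z = v | obs) = 1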